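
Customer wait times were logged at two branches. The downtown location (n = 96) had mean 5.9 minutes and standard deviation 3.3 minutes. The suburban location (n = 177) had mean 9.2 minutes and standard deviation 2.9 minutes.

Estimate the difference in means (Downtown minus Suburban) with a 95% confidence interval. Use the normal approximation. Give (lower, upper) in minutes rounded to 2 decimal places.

(-4.09, -2.51)

Standard errors of each mean: 3.3/√96 = 0.3368 and 2.9/√177 = 0.2180.
SE(x̄₁ − x̄₂) = √(0.3368² + 0.2180²) = 0.4012 for independent samples with unequal variances.
With z* = 1.960, the margin is 1.960 × 0.4012 = 0.7864.
x̄₁ − x̄₂ = 5.9 − 9.2 = -3.3000; the interval is -3.3000 ± 0.7864 = (-4.09, -2.51).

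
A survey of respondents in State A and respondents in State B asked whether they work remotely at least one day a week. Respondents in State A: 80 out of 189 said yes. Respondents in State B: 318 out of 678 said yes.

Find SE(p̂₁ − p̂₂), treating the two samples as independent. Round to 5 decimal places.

0.04073

First, p̂₁ = 80/189 = 0.4233; p̂₂ = 318/678 = 0.4690.
The two standard errors are √(0.4233×0.5767/189) = 0.03594 and √(0.4690×0.5310/678) = 0.01917.
Because the samples are independent, SE_diff = √(0.03594² + 0.01917²) = 0.04073.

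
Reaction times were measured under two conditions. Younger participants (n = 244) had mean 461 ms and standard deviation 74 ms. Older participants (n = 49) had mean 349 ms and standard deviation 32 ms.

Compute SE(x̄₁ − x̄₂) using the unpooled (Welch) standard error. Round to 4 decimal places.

6.5834

Per-group SEs: s₁/√n₁ = 74/√244 = 4.7374, s₂/√n₂ = 32/√49 = 4.5714.
Unpooled SE of the difference: √(22.44295876 + 20.89769796) = 6.5834.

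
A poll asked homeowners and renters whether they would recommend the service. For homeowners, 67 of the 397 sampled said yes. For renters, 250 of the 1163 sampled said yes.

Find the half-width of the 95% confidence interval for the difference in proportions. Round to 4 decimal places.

First, p̂₁ = 67/397 = 0.1688; p̂₂ = 250/1163 = 0.2150.
The two standard errors are √(0.1688×0.8312/397) = 0.01880 and √(0.2150×0.7850/1163) = 0.01205.
Because the samples are independent, SE_diff = √(0.01880² + 0.01205²) = 0.02233.
Using z* = 1.960 for 95%, ME = 1.960 × 0.02233 = 0.04377.

0.0438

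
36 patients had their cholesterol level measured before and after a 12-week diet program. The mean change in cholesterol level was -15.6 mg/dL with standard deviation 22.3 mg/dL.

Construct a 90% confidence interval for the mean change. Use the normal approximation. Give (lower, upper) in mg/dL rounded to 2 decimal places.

This is a matched-pairs design, so SE = s_d/√n = 22.3/√36 = 3.7167.
Margin = 1.645 × 3.7167 = 6.1140; the interval is -15.6 ± 6.1140 = (-21.71, -9.49).

(-21.71, -9.49)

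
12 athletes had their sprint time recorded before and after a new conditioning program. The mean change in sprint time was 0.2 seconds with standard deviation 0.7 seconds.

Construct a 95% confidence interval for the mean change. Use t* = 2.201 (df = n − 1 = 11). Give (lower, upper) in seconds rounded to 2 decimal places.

Paired design: SE = s_d/√n = 0.7/√12 = 0.2021.
t* = 2.201; margin of error = 2.201 × 0.2021 = 0.4448.
0.2 ± 0.4448 → (-0.24, 0.64).

(-0.24, 0.64)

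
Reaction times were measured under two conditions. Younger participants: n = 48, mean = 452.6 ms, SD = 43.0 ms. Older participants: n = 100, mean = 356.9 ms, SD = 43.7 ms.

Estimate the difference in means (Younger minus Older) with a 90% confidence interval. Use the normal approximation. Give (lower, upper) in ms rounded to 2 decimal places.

(83.21, 108.19)

Standard errors of each mean: 43.0/√48 = 6.2065 and 43.7/√100 = 4.3700.
SE(x̄₁ − x̄₂) = √(6.2065² + 4.3700²) = 7.5906 for independent samples with unequal variances.
With z* = 1.645, the margin is 1.645 × 7.5906 = 12.4865.
x̄₁ − x̄₂ = 452.6 − 356.9 = 95.7000; the interval is 95.7000 ± 12.4865 = (83.21, 108.19).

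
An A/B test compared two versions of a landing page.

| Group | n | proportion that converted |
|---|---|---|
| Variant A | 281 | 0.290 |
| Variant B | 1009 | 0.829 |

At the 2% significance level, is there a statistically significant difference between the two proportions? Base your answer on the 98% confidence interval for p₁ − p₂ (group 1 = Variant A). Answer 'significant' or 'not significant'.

significant

SE₁ = √(p̂₁(1−p̂₁)/n₁) = √(0.2900·0.7100/281) = 0.02707; SE₂ = √(0.8290·0.1710/1009) = 0.01185.
Independent samples: SE of the difference = √(SE₁² + SE₂²) = √(0.0007327849 + 0.0001404225) = 0.02955.
z* for 98% confidence is 2.326, so the margin of error is 2.326 × 0.02955 = 0.06873.
Point estimate p̂₁ − p̂₂ = 0.2900 − 0.8290 = -0.5390.
-0.5390 ± 0.06873 → (-0.60773, -0.47027).
The interval (-0.60773, -0.47027) does not contain 0, so the difference is significant.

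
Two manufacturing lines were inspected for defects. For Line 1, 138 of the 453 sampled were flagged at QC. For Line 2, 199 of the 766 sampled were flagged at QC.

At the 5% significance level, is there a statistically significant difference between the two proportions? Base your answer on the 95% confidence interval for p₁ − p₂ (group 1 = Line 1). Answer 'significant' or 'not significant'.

p̂₁ = 138/453 = 0.3046 and p̂₂ = 199/766 = 0.2598.
SE₁ = √(p̂₁(1−p̂₁)/n₁) = √(0.3046·0.6954/453) = 0.02162; SE₂ = √(0.2598·0.7402/766) = 0.01584.
Independent samples: SE of the difference = √(SE₁² + SE₂²) = √(0.0004674244 + 0.0002509056) = 0.02680.
z* for 95% confidence is 1.960, so the margin of error is 1.960 × 0.02680 = 0.05253.
Point estimate p̂₁ − p̂₂ = 0.3046 − 0.2598 = 0.0448.
0.0448 ± 0.05253 → (-0.00773, 0.09733).
The interval (-0.00773, 0.09733) contains 0, so the difference is not significant.

not significant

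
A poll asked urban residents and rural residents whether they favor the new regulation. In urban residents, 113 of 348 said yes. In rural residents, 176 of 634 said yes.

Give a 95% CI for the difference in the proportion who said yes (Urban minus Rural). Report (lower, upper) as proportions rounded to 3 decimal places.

p̂₁ = 113/348 = 0.3247 and p̂₂ = 176/634 = 0.2776.
SE₁ = √(p̂₁(1−p̂₁)/n₁) = √(0.3247·0.6753/348) = 0.02510; SE₂ = √(0.2776·0.7224/634) = 0.01779.
Independent samples: SE of the difference = √(SE₁² + SE₂²) = √(0.00063001 + 0.0003164841) = 0.03077.
z* for 95% confidence is 1.960, so the margin of error is 1.960 × 0.03077 = 0.06031.
Point estimate p̂₁ − p̂₂ = 0.3247 − 0.2776 = 0.0471.
0.0471 ± 0.06031 → (-0.013, 0.107).

(-0.013, 0.107)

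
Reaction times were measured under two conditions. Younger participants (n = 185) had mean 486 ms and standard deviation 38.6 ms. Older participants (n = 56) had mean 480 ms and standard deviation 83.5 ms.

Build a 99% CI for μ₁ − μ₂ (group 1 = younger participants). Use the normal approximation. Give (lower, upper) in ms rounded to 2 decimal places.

Per-group SEs: s₁/√n₁ = 38.6/√185 = 2.8379, s₂/√n₂ = 83.5/√56 = 11.1582.
Unpooled SE of the difference: √(8.05367641 + 124.50542724) = 11.5134.
Margin of error = z* · SE = 2.576 × 11.5134 = 29.6585.
x̄₁ − x̄₂ = 486 − 480 = 6.0000.
CI: 6.0000 ± 29.6585 = (-23.66, 35.66).

(-23.66, 35.66)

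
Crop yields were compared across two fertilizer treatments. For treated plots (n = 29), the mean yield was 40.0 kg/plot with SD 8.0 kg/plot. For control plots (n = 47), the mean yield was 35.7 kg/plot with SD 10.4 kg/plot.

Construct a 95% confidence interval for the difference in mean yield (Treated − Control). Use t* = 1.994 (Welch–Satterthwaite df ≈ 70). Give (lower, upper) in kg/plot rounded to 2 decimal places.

(0.07, 8.53)

SE₁ = s₁/√n₁ = 8.0/√29 = 1.4856; SE₂ = 10.4/√47 = 1.5170.
Independent samples, unequal variances: SE_diff = √(SE₁² + SE₂²) = √(2.20700736 + 2.301289) = 2.1233.
t* = 1.994, so margin of error = 1.994 × 2.1233 = 4.2339.
Difference in means = 40.0 − 35.7 = 4.3000.
4.3000 ± 4.2339 → (0.07, 8.53).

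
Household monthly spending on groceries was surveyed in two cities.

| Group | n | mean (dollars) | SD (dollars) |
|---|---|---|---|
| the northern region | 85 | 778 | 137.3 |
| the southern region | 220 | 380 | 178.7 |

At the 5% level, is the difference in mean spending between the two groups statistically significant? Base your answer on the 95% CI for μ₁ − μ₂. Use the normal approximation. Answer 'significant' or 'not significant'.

Per-group SEs: s₁/√n₁ = 137.3/√85 = 14.8923, s₂/√n₂ = 178.7/√220 = 12.0480.
Unpooled SE of the difference: √(221.78059929 + 145.154304) = 19.1555.
Margin of error = z* · SE = 1.960 × 19.1555 = 37.5448.
x̄₁ − x̄₂ = 778 − 380 = 398.0000.
CI: 398.0000 ± 37.5448 = (360.4552, 435.5448).
The interval (360.4552, 435.5448) does not contain 0, so the difference is significant.

significant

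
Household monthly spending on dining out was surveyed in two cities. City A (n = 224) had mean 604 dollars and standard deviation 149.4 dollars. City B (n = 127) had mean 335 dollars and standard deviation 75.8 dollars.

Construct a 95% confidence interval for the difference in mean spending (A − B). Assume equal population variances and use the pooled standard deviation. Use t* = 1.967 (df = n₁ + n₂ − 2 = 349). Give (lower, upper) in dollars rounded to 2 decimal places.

(241.07, 296.93)

s_p = √[((n₁−1)s₁² + (n₂−1)s₂²)/(n₁+n₂−2)] = √[(223·149.4² + 126·75.8²)/349] = 127.8138.
SE = 127.8138·√(1/224 + 1/127) = 14.1973.
With t* = 1.967, margin = 1.967 × 14.1973 = 27.9261.
x̄₁ − x̄₂ = 604 − 335 = 269.0000; interval 269.0000 ± 27.9261 = (241.07, 296.93).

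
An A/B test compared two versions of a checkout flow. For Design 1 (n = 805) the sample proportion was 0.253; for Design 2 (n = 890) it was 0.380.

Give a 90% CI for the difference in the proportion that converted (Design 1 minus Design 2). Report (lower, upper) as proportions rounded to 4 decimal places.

Each SE is √(p̂(1−p̂)/n): √(0.2530·0.7470/805) = 0.01532 and √(0.3800·0.6200/890) = 0.01627.
SE(p̂₁ − p̂₂) = √(SE₁² + SE₂²) = √(0.0002347024 + 0.0002647129) = 0.02235, since the two samples are independent.
At 90% confidence z* = 1.645; margin = 1.645 × 0.02235 = 0.03677.
The difference is 0.2530 − 0.3800 = -0.1270, so the interval is -0.1270 ± 0.03677 = (-0.1638, -0.0902).

(-0.1638, -0.0902)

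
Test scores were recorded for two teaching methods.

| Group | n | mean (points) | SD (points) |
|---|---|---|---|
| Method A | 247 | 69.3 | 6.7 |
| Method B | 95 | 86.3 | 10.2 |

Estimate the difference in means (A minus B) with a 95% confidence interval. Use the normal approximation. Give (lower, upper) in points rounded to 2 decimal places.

(-19.21, -14.79)

SE₁ = s₁/√n₁ = 6.7/√247 = 0.4263; SE₂ = 10.2/√95 = 1.0465.
Independent samples, unequal variances: SE_diff = √(SE₁² + SE₂²) = √(0.18173169 + 1.09516225) = 1.1300.
z* = 1.960, so margin of error = 1.960 × 1.1300 = 2.2148.
Difference in means = 69.3 − 86.3 = -17.0000.
-17.0000 ± 2.2148 → (-19.21, -14.79).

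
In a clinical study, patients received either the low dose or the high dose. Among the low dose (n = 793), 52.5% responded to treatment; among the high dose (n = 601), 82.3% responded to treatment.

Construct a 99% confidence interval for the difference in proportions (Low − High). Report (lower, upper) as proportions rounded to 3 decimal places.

(-0.359, -0.237)

The two standard errors are √(0.5250×0.4750/793) = 0.01773 and √(0.8230×0.1770/601) = 0.01557.
Because the samples are independent, SE_diff = √(0.01773² + 0.01557²) = 0.02360.
Using z* = 2.576 for 99%, ME = 2.576 × 0.02360 = 0.06079.
p̂₁ − p̂₂ = -0.2980; interval -0.2980 ± 0.06079 gives (-0.359, -0.237).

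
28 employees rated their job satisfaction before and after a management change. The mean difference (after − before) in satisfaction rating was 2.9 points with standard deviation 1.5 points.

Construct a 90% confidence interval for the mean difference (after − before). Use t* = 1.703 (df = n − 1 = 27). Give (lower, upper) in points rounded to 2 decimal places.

Paired design: SE = s_d/√n = 1.5/√28 = 0.2835.
t* = 1.703; margin of error = 1.703 × 0.2835 = 0.4828.
2.9 ± 0.4828 → (2.42, 3.38).

(2.42, 3.38)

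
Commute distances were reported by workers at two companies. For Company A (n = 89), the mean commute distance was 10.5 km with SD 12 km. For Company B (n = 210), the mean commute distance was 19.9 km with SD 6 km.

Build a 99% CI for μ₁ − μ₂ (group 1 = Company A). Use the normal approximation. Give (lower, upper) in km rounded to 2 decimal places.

(-12.85, -5.95)

Standard errors of each mean: 12/√89 = 1.2720 and 6/√210 = 0.4140.
SE(x̄₁ − x̄₂) = √(1.2720² + 0.4140²) = 1.3377 for independent samples with unequal variances.
With z* = 2.576, the margin is 2.576 × 1.3377 = 3.4459.
x̄₁ − x̄₂ = 10.5 − 19.9 = -9.4000; the interval is -9.4000 ± 3.4459 = (-12.85, -5.95).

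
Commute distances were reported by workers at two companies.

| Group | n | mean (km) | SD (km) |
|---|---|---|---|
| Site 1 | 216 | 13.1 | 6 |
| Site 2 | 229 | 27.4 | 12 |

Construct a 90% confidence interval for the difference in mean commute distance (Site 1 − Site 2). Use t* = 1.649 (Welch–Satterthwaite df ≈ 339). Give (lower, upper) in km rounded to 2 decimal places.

Per-group SEs: s₁/√n₁ = 6/√216 = 0.4082, s₂/√n₂ = 12/√229 = 0.7930.
Unpooled SE of the difference: √(0.16662724 + 0.628849) = 0.8919.
Margin of error = t* · SE = 1.649 × 0.8919 = 1.4707.
x̄₁ − x̄₂ = 13.1 − 27.4 = -14.3000.
CI: -14.3000 ± 1.4707 = (-15.77, -12.83).

(-15.77, -12.83)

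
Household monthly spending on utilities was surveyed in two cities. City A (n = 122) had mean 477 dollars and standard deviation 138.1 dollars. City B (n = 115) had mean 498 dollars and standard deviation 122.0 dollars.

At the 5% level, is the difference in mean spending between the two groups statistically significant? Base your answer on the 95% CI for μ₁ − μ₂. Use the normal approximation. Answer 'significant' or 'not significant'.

not significant

SE₁ = s₁/√n₁ = 138.1/√122 = 12.5030; SE₂ = 122.0/√115 = 11.3766.
Independent samples, unequal variances: SE_diff = √(SE₁² + SE₂²) = √(156.325009 + 129.42702756) = 16.9042.
z* = 1.960, so margin of error = 1.960 × 16.9042 = 33.1322.
Difference in means = 477 − 498 = -21.0000.
-21.0000 ± 33.1322 → (-54.1322, 12.1322).
The interval (-54.1322, 12.1322) contains 0, so the difference is not significant.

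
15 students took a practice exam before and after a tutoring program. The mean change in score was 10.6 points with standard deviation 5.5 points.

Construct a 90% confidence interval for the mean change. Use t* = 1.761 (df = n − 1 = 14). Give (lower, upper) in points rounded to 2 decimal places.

This is a matched-pairs design, so SE = s_d/√n = 5.5/√15 = 1.4201.
Margin = 1.761 × 1.4201 = 2.5008; the interval is 10.6 ± 2.5008 = (8.10, 13.10).

(8.10, 13.10)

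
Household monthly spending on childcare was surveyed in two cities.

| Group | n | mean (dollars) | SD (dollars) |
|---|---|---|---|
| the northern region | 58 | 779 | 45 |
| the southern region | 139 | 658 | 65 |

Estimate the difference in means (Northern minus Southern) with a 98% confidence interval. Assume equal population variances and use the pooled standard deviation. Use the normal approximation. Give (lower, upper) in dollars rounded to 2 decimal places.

s_p = √[((n₁−1)s₁² + (n₂−1)s₂²)/(n₁+n₂−2)] = √[(57·45² + 138·65²)/195] = 59.8492.
SE = 59.8492·√(1/58 + 1/139) = 9.3556.
With z* = 2.326, margin = 2.326 × 9.3556 = 21.7611.
x̄₁ − x̄₂ = 779 − 658 = 121.0000; interval 121.0000 ± 21.7611 = (99.24, 142.76).

(99.24, 142.76)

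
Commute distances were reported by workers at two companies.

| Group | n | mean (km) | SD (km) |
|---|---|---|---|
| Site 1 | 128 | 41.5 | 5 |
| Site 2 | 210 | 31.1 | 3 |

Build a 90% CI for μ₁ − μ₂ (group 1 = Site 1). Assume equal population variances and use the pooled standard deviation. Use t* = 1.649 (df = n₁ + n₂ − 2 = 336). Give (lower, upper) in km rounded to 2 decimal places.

(9.68, 11.12)

Pooled variance s_p² = [127·5² + 209·3²] / (128+210−2) = 15.0476, so s_p = 3.8791.
SE_diff = s_p·√(1/n₁ + 1/n₂) = 3.8791·√(1/128 + 1/210) = 0.4350.
t* = 1.649; margin = 1.649 × 0.4350 = 0.7173.
Difference = 41.5 − 31.1 = 10.4000.
10.4000 ± 0.7173 → (9.68, 11.12).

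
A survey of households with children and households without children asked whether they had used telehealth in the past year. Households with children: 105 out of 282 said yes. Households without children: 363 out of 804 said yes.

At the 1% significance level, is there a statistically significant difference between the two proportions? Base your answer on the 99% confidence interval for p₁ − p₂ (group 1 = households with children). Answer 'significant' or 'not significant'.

p̂₁ = 105/282 = 0.3723 and p̂₂ = 363/804 = 0.4515.
SE₁ = √(p̂₁(1−p̂₁)/n₁) = √(0.3723·0.6277/282) = 0.02879; SE₂ = √(0.4515·0.5485/804) = 0.01755.
Independent samples: SE of the difference = √(SE₁² + SE₂²) = √(0.0008288641 + 0.0003080025) = 0.03372.
z* for 99% confidence is 2.576, so the margin of error is 2.576 × 0.03372 = 0.08686.
Point estimate p̂₁ − p̂₂ = 0.3723 − 0.4515 = -0.0792.
-0.0792 ± 0.08686 → (-0.16606, 0.00766).
The interval (-0.16606, 0.00766) contains 0, so the difference is not significant.

not significant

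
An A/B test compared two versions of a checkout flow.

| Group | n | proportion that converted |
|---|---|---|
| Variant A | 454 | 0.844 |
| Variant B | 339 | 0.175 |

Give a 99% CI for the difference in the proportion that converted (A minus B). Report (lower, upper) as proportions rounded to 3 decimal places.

(0.600, 0.738)

SE₁ = √(p̂₁(1−p̂₁)/n₁) = √(0.8440·0.1560/454) = 0.01703; SE₂ = √(0.1750·0.8250/339) = 0.02064.
Independent samples: SE of the difference = √(SE₁² + SE₂²) = √(0.0002900209 + 0.0004260096) = 0.02676.
z* for 99% confidence is 2.576, so the margin of error is 2.576 × 0.02676 = 0.06893.
Point estimate p̂₁ − p̂₂ = 0.8440 − 0.1750 = 0.6690.
0.6690 ± 0.06893 → (0.600, 0.738).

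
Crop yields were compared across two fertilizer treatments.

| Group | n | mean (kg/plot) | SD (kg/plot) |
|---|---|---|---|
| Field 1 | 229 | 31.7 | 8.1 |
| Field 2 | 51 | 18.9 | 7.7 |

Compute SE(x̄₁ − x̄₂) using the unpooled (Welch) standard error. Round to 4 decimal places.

1.2038

Per-group SEs: s₁/√n₁ = 8.1/√229 = 0.5353, s₂/√n₂ = 7.7/√51 = 1.0782.
Unpooled SE of the difference: √(0.28654609 + 1.16251524) = 1.2038.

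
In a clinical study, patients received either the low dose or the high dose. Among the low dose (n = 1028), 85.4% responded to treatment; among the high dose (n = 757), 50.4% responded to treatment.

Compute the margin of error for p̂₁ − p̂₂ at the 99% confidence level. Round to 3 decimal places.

0.055

Each SE is √(p̂(1−p̂)/n): √(0.8540·0.1460/1028) = 0.01101 and √(0.5040·0.4960/757) = 0.01817.
SE(p̂₁ − p̂₂) = √(SE₁² + SE₂²) = √(0.0001212201 + 0.0003301489) = 0.02125, since the two samples are independent.
At 99% confidence z* = 2.576; margin = 2.576 × 0.02125 = 0.05474.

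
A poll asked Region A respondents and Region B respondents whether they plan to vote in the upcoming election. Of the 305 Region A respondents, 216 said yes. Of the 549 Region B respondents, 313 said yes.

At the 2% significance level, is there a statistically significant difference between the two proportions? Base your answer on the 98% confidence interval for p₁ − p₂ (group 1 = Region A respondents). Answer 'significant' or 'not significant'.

First, p̂₁ = 216/305 = 0.7082; p̂₂ = 313/549 = 0.5701.
The two standard errors are √(0.7082×0.2918/305) = 0.02603 and √(0.5701×0.4299/549) = 0.02113.
Because the samples are independent, SE_diff = √(0.02603² + 0.02113²) = 0.03353.
Using z* = 2.326 for 98%, ME = 2.326 × 0.03353 = 0.07799.
p̂₁ − p̂₂ = 0.1381; interval 0.1381 ± 0.07799 gives (0.06011, 0.21609).
The interval (0.06011, 0.21609) does not contain 0, so the difference is significant.

significant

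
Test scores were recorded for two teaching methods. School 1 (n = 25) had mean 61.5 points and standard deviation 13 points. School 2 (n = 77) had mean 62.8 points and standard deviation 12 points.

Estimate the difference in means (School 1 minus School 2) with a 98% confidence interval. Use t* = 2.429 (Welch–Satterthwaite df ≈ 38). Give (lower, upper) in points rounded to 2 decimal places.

(-8.44, 5.84)

Standard errors of each mean: 13/√25 = 2.6000 and 12/√77 = 1.3675.
SE(x̄₁ − x̄₂) = √(2.6000² + 1.3675²) = 2.9377 for independent samples with unequal variances.
With t* = 2.429, the margin is 2.429 × 2.9377 = 7.1357.
x̄₁ − x̄₂ = 61.5 − 62.8 = -1.3000; the interval is -1.3000 ± 7.1357 = (-8.44, 5.84).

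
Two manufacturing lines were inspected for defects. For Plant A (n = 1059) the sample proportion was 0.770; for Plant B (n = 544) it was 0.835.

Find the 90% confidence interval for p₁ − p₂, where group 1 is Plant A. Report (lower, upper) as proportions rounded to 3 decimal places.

(-0.099, -0.031)

Each SE is √(p̂(1−p̂)/n): √(0.7700·0.2300/1059) = 0.01293 and √(0.8350·0.1650/544) = 0.01591.
SE(p̂₁ − p̂₂) = √(SE₁² + SE₂²) = √(0.0001671849 + 0.0002531281) = 0.02050, since the two samples are independent.
At 90% confidence z* = 1.645; margin = 1.645 × 0.02050 = 0.03372.
The difference is 0.7700 − 0.8350 = -0.0650, so the interval is -0.0650 ± 0.03372 = (-0.099, -0.031).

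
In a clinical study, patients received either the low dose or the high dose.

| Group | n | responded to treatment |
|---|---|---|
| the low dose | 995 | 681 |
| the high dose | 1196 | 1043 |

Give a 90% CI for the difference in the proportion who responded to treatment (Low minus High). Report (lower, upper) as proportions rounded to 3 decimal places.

(-0.217, -0.159)

p̂₁ = 681/995 = 0.6844 and p̂₂ = 1043/1196 = 0.8721.
SE₁ = √(p̂₁(1−p̂₁)/n₁) = √(0.6844·0.3156/995) = 0.01473; SE₂ = √(0.8721·0.1279/1196) = 0.00966.
Independent samples: SE of the difference = √(SE₁² + SE₂²) = √(0.0002169729 + 0.0000933156) = 0.01762.
z* for 90% confidence is 1.645, so the margin of error is 1.645 × 0.01762 = 0.02898.
Point estimate p̂₁ − p̂₂ = 0.6844 − 0.8721 = -0.1877.
-0.1877 ± 0.02898 → (-0.217, -0.159).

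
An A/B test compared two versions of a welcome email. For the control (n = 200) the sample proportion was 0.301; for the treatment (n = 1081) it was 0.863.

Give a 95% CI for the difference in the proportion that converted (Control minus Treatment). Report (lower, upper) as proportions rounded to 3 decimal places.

(-0.629, -0.495)

SE₁ = √(p̂₁(1−p̂₁)/n₁) = √(0.3010·0.6990/200) = 0.03243; SE₂ = √(0.8630·0.1370/1081) = 0.01046.
Independent samples: SE of the difference = √(SE₁² + SE₂²) = √(0.0010517049 + 0.0001094116) = 0.03408.
z* for 95% confidence is 1.960, so the margin of error is 1.960 × 0.03408 = 0.06680.
Point estimate p̂₁ − p̂₂ = 0.3010 − 0.8630 = -0.5620.
-0.5620 ± 0.06680 → (-0.629, -0.495).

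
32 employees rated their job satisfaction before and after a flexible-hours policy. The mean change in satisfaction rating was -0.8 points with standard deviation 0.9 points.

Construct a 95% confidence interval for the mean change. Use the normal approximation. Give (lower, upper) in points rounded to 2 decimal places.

This is a matched-pairs design, so SE = s_d/√n = 0.9/√32 = 0.1591.
Margin = 1.960 × 0.1591 = 0.3118; the interval is -0.8 ± 0.3118 = (-1.11, -0.49).

(-1.11, -0.49)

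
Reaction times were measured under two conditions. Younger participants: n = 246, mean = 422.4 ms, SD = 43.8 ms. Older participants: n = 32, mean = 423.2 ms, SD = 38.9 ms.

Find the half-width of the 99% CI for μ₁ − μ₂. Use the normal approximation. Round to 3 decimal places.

SE₁ = s₁/√n₁ = 43.8/√246 = 2.7926; SE₂ = 38.9/√32 = 6.8766.
Independent samples, unequal variances: SE_diff = √(SE₁² + SE₂²) = √(7.79861476 + 47.28762756) = 7.4220.
z* = 2.576, so margin of error = 2.576 × 7.4220 = 19.1191.

19.119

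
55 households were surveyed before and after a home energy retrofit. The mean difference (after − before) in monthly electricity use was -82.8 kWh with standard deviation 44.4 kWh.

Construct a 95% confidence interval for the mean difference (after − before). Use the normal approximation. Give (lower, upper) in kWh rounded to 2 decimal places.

This is a matched-pairs design, so SE = s_d/√n = 44.4/√55 = 5.9869.
Margin = 1.960 × 5.9869 = 11.7343; the interval is -82.8 ± 11.7343 = (-94.53, -71.07).

(-94.53, -71.07)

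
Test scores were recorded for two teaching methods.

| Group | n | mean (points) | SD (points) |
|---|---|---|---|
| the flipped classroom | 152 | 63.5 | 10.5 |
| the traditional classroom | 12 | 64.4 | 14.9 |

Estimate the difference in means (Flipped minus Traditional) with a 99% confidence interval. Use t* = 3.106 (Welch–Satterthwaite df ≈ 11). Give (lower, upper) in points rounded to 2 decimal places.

(-14.52, 12.72)

Per-group SEs: s₁/√n₁ = 10.5/√152 = 0.8517, s₂/√n₂ = 14.9/√12 = 4.3013.
Unpooled SE of the difference: √(0.72539289 + 18.50118169) = 4.3848.
Margin of error = t* · SE = 3.106 × 4.3848 = 13.6192.
x̄₁ − x̄₂ = 63.5 − 64.4 = -0.9000.
CI: -0.9000 ± 13.6192 = (-14.52, 12.72).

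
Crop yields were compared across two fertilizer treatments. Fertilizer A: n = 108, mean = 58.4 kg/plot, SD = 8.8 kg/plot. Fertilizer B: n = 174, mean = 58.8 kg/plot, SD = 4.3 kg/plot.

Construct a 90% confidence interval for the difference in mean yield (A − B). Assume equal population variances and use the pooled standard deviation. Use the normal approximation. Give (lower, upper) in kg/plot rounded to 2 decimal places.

Pooled variance s_p² = [107·8.8² + 173·4.3²] / (108+174−2) = 41.0173, so s_p = 6.4045.
SE_diff = s_p·√(1/n₁ + 1/n₂) = 6.4045·√(1/108 + 1/174) = 0.7846.
z* = 1.645; margin = 1.645 × 0.7846 = 1.2907.
Difference = 58.4 − 58.8 = -0.4000.
-0.4000 ± 1.2907 → (-1.69, 0.89).

(-1.69, 0.89)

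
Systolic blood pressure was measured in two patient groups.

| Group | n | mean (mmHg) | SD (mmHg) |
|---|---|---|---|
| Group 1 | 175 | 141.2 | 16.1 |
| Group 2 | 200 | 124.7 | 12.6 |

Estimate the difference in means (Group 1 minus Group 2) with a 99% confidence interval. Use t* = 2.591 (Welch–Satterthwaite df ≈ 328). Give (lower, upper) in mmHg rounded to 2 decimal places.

(12.59, 20.41)

Standard errors of each mean: 16.1/√175 = 1.2170 and 12.6/√200 = 0.8910.
SE(x̄₁ − x̄₂) = √(1.2170² + 0.8910²) = 1.5083 for independent samples with unequal variances.
With t* = 2.591, the margin is 2.591 × 1.5083 = 3.9080.
x̄₁ − x̄₂ = 141.2 − 124.7 = 16.5000; the interval is 16.5000 ± 3.9080 = (12.59, 20.41).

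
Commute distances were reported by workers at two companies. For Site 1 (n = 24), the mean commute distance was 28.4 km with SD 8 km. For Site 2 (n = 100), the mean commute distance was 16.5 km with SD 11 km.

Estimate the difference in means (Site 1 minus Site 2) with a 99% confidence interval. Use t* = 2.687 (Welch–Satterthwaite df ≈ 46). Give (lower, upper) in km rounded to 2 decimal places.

(6.61, 17.19)

Standard errors of each mean: 8/√24 = 1.6330 and 11/√100 = 1.1000.
SE(x̄₁ − x̄₂) = √(1.6330² + 1.1000²) = 1.9689 for independent samples with unequal variances.
With t* = 2.687, the margin is 2.687 × 1.9689 = 5.2904.
x̄₁ − x̄₂ = 28.4 − 16.5 = 11.9000; the interval is 11.9000 ± 5.2904 = (6.61, 17.19).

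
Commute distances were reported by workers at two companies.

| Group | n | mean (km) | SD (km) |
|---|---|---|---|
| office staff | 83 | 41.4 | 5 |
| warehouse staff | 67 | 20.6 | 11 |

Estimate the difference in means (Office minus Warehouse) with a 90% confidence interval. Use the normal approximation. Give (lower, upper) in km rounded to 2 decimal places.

Standard errors of each mean: 5/√83 = 0.5488 and 11/√67 = 1.3439.
SE(x̄₁ − x̄₂) = √(0.5488² + 1.3439²) = 1.4516 for independent samples with unequal variances.
With z* = 1.645, the margin is 1.645 × 1.4516 = 2.3879.
x̄₁ − x̄₂ = 41.4 − 20.6 = 20.8000; the interval is 20.8000 ± 2.3879 = (18.41, 23.19).

(18.41, 23.19)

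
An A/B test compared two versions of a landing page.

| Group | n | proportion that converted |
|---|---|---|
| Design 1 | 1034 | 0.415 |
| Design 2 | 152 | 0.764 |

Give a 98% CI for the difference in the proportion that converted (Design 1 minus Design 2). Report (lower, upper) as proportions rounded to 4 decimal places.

SE₁ = √(p̂₁(1−p̂₁)/n₁) = √(0.4150·0.5850/1034) = 0.01532; SE₂ = √(0.7640·0.2360/152) = 0.03444.
Independent samples: SE of the difference = √(SE₁² + SE₂²) = √(0.0002347024 + 0.0011861136) = 0.03769.
z* for 98% confidence is 2.326, so the margin of error is 2.326 × 0.03769 = 0.08767.
Point estimate p̂₁ − p̂₂ = 0.4150 − 0.7640 = -0.3490.
-0.3490 ± 0.08767 → (-0.4367, -0.2613).

(-0.4367, -0.2613)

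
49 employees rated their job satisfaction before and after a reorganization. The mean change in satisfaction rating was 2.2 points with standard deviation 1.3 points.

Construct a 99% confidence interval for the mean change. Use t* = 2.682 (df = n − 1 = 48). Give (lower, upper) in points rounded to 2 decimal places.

(1.70, 2.70)

This is a matched-pairs design, so SE = s_d/√n = 1.3/√49 = 0.1857.
Margin = 2.682 × 0.1857 = 0.4980; the interval is 2.2 ± 0.4980 = (1.70, 2.70).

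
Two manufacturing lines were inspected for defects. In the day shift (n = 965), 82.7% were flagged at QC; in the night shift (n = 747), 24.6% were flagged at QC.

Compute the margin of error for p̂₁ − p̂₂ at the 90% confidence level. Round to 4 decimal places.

Each SE is √(p̂(1−p̂)/n): √(0.8270·0.1730/965) = 0.01218 and √(0.2460·0.7540/747) = 0.01576.
SE(p̂₁ − p̂₂) = √(SE₁² + SE₂²) = √(0.0001483524 + 0.0002483776) = 0.01992, since the two samples are independent.
At 90% confidence z* = 1.645; margin = 1.645 × 0.01992 = 0.03277.

0.0328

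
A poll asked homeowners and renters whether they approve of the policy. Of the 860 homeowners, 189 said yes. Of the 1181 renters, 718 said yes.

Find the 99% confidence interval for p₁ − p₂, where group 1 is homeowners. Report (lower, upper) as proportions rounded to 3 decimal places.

(-0.440, -0.337)

Sample proportions: 189/860 = 0.2198, 718/1181 = 0.6080.
Each SE is √(p̂(1−p̂)/n): √(0.2198·0.7802/860) = 0.01412 and √(0.6080·0.3920/1181) = 0.01421.
SE(p̂₁ − p̂₂) = √(SE₁² + SE₂²) = √(0.0001993744 + 0.0002019241) = 0.02003, since the two samples are independent.
At 99% confidence z* = 2.576; margin = 2.576 × 0.02003 = 0.05160.
The difference is 0.2198 − 0.6080 = -0.3882, so the interval is -0.3882 ± 0.05160 = (-0.440, -0.337).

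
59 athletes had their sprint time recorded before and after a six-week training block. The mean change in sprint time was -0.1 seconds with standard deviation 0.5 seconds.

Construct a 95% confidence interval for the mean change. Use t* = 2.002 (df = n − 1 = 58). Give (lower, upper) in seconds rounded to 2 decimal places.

(-0.23, 0.03)

This is a matched-pairs design, so SE = s_d/√n = 0.5/√59 = 0.0651.
Margin = 2.002 × 0.0651 = 0.1303; the interval is -0.1 ± 0.1303 = (-0.23, 0.03).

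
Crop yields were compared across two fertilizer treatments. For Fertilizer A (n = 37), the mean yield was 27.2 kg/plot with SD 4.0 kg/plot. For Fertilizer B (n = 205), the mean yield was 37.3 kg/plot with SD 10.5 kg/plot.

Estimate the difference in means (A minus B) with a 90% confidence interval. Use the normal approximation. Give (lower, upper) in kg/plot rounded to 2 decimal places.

(-11.72, -8.48)

Per-group SEs: s₁/√n₁ = 4.0/√37 = 0.6576, s₂/√n₂ = 10.5/√205 = 0.7334.
Unpooled SE of the difference: √(0.43243776 + 0.53787556) = 0.9850.
Margin of error = z* · SE = 1.645 × 0.9850 = 1.6203.
x̄₁ − x̄₂ = 27.2 − 37.3 = -10.1000.
CI: -10.1000 ± 1.6203 = (-11.72, -8.48).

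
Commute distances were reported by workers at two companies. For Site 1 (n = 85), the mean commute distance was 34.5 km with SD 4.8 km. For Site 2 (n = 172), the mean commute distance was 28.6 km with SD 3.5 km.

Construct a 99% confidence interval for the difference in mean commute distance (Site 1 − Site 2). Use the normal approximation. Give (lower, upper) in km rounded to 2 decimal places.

(4.39, 7.41)

Per-group SEs: s₁/√n₁ = 4.8/√85 = 0.5206, s₂/√n₂ = 3.5/√172 = 0.2669.
Unpooled SE of the difference: √(0.27102436 + 0.07123561) = 0.5850.
Margin of error = z* · SE = 2.576 × 0.5850 = 1.5070.
x̄₁ − x̄₂ = 34.5 − 28.6 = 5.9000.
CI: 5.9000 ± 1.5070 = (4.39, 7.41).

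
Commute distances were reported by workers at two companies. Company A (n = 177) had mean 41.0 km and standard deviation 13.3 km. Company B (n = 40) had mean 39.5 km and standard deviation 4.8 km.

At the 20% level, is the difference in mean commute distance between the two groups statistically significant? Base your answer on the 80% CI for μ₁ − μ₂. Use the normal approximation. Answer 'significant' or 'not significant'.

not significant

Per-group SEs: s₁/√n₁ = 13.3/√177 = 0.9997, s₂/√n₂ = 4.8/√40 = 0.7589.
Unpooled SE of the difference: √(0.99940009 + 0.57592921) = 1.2551.
Margin of error = z* · SE = 1.282 × 1.2551 = 1.6090.
x̄₁ − x̄₂ = 41.0 − 39.5 = 1.5000.
CI: 1.5000 ± 1.6090 = (-0.1090, 3.1090).
The interval (-0.1090, 3.1090) contains 0, so the difference is not significant.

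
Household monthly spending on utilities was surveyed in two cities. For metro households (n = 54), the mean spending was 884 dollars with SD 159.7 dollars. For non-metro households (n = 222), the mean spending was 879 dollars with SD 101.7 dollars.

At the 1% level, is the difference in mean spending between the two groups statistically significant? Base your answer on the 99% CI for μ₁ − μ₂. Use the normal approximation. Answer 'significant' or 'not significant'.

Per-group SEs: s₁/√n₁ = 159.7/√54 = 21.7324, s₂/√n₂ = 101.7/√222 = 6.8257.
Unpooled SE of the difference: √(472.29720976 + 46.59018049) = 22.7791.
Margin of error = z* · SE = 2.576 × 22.7791 = 58.6790.
x̄₁ − x̄₂ = 884 − 879 = 5.0000.
CI: 5.0000 ± 58.6790 = (-53.6790, 63.6790).
The interval (-53.6790, 63.6790) contains 0, so the difference is not significant.

not significant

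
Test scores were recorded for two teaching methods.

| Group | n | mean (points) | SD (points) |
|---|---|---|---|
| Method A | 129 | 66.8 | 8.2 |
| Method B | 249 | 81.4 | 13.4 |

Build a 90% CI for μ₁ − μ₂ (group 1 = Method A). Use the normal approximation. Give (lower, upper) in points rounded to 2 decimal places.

(-16.43, -12.77)

Per-group SEs: s₁/√n₁ = 8.2/√129 = 0.7220, s₂/√n₂ = 13.4/√249 = 0.8492.
Unpooled SE of the difference: √(0.521284 + 0.72114064) = 1.1146.
Margin of error = z* · SE = 1.645 × 1.1146 = 1.8335.
x̄₁ − x̄₂ = 66.8 − 81.4 = -14.6000.
CI: -14.6000 ± 1.8335 = (-16.43, -12.77).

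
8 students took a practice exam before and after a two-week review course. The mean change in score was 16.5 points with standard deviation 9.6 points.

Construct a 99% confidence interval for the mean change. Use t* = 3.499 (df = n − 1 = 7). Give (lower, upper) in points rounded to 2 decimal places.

(4.62, 28.38)

This is a matched-pairs design, so SE = s_d/√n = 9.6/√8 = 3.3941.
Margin = 3.499 × 3.3941 = 11.8760; the interval is 16.5 ± 11.8760 = (4.62, 28.38).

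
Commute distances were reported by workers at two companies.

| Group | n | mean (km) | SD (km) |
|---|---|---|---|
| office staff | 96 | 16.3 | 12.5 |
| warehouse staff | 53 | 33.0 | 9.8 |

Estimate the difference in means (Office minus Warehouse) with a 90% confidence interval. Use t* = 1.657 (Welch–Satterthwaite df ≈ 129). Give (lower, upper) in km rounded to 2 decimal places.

(-19.77, -13.63)

Per-group SEs: s₁/√n₁ = 12.5/√96 = 1.2758, s₂/√n₂ = 9.8/√53 = 1.3461.
Unpooled SE of the difference: √(1.62766564 + 1.81198521) = 1.8546.
Margin of error = t* · SE = 1.657 × 1.8546 = 3.0731.
x̄₁ − x̄₂ = 16.3 − 33.0 = -16.7000.
CI: -16.7000 ± 3.0731 = (-19.77, -13.63).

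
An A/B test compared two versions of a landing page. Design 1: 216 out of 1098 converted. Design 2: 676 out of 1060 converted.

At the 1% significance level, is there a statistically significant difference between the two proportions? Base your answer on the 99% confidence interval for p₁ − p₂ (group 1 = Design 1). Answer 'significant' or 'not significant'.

significant

p̂₁ = 216/1098 = 0.1967 and p̂₂ = 676/1060 = 0.6377.
SE₁ = √(p̂₁(1−p̂₁)/n₁) = √(0.1967·0.8033/1098) = 0.01200; SE₂ = √(0.6377·0.3623/1060) = 0.01476.
Independent samples: SE of the difference = √(SE₁² + SE₂²) = √(0.000144 + 0.0002178576) = 0.01902.
z* for 99% confidence is 2.576, so the margin of error is 2.576 × 0.01902 = 0.04900.
Point estimate p̂₁ − p̂₂ = 0.1967 − 0.6377 = -0.4410.
-0.4410 ± 0.04900 → (-0.49000, -0.39200).
The interval (-0.49000, -0.39200) does not contain 0, so the difference is significant.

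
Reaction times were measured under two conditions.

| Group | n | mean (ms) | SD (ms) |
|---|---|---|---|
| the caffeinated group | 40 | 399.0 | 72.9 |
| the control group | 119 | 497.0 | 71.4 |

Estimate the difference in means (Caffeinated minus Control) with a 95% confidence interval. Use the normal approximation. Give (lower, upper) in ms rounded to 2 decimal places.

(-123.98, -72.02)

Per-group SEs: s₁/√n₁ = 72.9/√40 = 11.5265, s₂/√n₂ = 71.4/√119 = 6.5452.
Unpooled SE of the difference: √(132.86020225 + 42.83964304) = 13.2552.
Margin of error = z* · SE = 1.960 × 13.2552 = 25.9802.
x̄₁ − x̄₂ = 399.0 − 497.0 = -98.0000.
CI: -98.0000 ± 25.9802 = (-123.98, -72.02).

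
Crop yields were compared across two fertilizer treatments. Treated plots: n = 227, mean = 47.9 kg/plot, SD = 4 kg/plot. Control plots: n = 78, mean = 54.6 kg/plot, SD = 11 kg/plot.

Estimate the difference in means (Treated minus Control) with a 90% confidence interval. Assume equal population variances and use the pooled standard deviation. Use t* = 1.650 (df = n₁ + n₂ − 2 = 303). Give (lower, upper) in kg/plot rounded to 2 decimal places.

s_p = √[((n₁−1)s₁² + (n₂−1)s₂²)/(n₁+n₂−2)] = √[(226·4² + 77·11²)/303] = 6.5332.
SE = 6.5332·√(1/227 + 1/78) = 0.8575.
With t* = 1.650, margin = 1.650 × 0.8575 = 1.4149.
x̄₁ − x̄₂ = 47.9 − 54.6 = -6.7000; interval -6.7000 ± 1.4149 = (-8.11, -5.29).

(-8.11, -5.29)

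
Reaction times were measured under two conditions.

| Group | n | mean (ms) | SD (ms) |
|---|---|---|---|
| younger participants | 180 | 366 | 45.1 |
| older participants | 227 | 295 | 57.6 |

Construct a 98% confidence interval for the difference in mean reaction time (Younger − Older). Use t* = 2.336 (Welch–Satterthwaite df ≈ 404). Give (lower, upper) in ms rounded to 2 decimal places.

(59.11, 82.89)

SE₁ = s₁/√n₁ = 45.1/√180 = 3.3616; SE₂ = 57.6/√227 = 3.8230.
Independent samples, unequal variances: SE_diff = √(SE₁² + SE₂²) = √(11.30035456 + 14.615329) = 5.0907.
t* = 2.336, so margin of error = 2.336 × 5.0907 = 11.8919.
Difference in means = 366 − 295 = 71.0000.
71.0000 ± 11.8919 → (59.11, 82.89).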